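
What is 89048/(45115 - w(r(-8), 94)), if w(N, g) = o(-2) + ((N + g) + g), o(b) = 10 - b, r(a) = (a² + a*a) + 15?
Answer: 22262/11193 ≈ 1.9889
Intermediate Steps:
r(a) = 15 + 2*a² (r(a) = (a² + a²) + 15 = 2*a² + 15 = 15 + 2*a²)
w(N, g) = 12 + N + 2*g (w(N, g) = (10 - 1*(-2)) + ((N + g) + g) = (10 + 2) + (N + 2*g) = 12 + (N + 2*g) = 12 + N + 2*g)
89048/(45115 - w(r(-8), 94)) = 89048/(45115 - (12 + (15 + 2*(-8)²) + 2*94)) = 89048/(45115 - (12 + (15 + 2*64) + 188)) = 89048/(45115 - (12 + (15 + 128) + 188)) = 89048/(45115 - (12 + 143 + 188)) = 89048/(45115 - 1*343) = 89048/(45115 - 343) = 89048/44772 = 89048*(1/44772) = 22262/11193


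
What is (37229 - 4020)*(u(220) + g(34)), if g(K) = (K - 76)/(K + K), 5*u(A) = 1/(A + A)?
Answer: -69687577/3400 ≈ -20496.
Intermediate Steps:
u(A) = 1/(10*A) (u(A) = 1/(5*(A + A)) = 1/(5*((2*A))) = (1/(2*A))/5 = 1/(10*A))
g(K) = (-76 + K)/(2*K) (g(K) = (-76 + K)/((2*K)) = (-76 + K)*(1/(2*K)) = (-76 + K)/(2*K))
(37229 - 4020)*(u(220) + g(34)) = (37229 - 4020)*((1/10)/220 + (1/2)*(-76 + 34)/34) = 33209*((1/10)*(1/220) + (1/2)*(1/34)*(-42)) = 33209*(1/2200 - 21/34) = 33209*(-23083/37400) = -69687577/3400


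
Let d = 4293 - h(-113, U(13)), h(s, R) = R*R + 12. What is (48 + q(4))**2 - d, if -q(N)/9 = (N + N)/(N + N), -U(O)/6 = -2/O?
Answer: -466296/169 ≈ -2759.1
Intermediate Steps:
U(O) = 12/O (U(O) = -(-12)/O = 12/O)
q(N) = -9 (q(N) = -9*(N + N)/(N + N) = -9*2*N/(2*N) = -9*2*N*1/(2*N) = -9*1 = -9)
h(s, R) = 12 + R**2 (h(s, R) = R**2 + 12 = 12 + R**2)
d = 723345/169 (d = 4293 - (12 + (12/13)**2) = 4293 - (12 + 144/169) = 4293 - 1*2172/169 = 4293 - 2172/169 = 723345/169 ≈ 4280.1)
(48 + q(4))**2 - d = (48 - 9)**2 - 1*723345/169 = 39**2 - 723345/169 = 1521 - 723345/169 = -466296/169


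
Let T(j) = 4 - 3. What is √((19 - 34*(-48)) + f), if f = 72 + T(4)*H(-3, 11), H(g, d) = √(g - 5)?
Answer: √(1723 + 2*I*√2) ≈ 41.509 + 0.0341*I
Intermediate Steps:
T(j) = 1
H(g, d) = √(-5 + g)
f = 72 + 2*I*√2 (f = 72 + 1*√(-5 - 3) = 72 + 1*√(-8) = 72 + 1*(2*I*√2) = 72 + 2*I*√2 ≈ 72.0 + 2.8284*I)
√((19 - 34*(-48)) + f) = √((19 - 34*(-48)) + (72 + 2*I*√2)) = √((19 + 1632) + (72 + 2*I*√2)) = √(1651 + (72 + 2*I*√2)) = √(1723 + 2*I*√2)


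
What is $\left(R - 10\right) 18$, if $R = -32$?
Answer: $-756$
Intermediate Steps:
$\left(R - 10\right) 18 = \left(-32 - 10\right) 18 = \left(-42\right) 18 = -756$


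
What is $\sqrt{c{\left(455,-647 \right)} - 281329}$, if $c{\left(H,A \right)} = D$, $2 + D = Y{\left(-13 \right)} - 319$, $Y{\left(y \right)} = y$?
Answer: $i \sqrt{281663} \approx 530.72 i$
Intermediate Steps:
$D = -334$ ($D = -2 - 332 = -334$)
$c{\left(H,A \right)} = -334$
$\sqrt{c{\left(455,-647 \right)} - 281329} = \sqrt{-334 - 281329} = \sqrt{-281663} = i \sqrt{281663}$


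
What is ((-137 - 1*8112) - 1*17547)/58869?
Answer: -25796/58869 ≈ -0.43819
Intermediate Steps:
((-137 - 1*8112) - 1*17547)/58869 = ((-137 - 8112) - 17547)*(1/58869) = (-8249 - 17547)*(1/58869) = -25796*1/58869 = -25796/58869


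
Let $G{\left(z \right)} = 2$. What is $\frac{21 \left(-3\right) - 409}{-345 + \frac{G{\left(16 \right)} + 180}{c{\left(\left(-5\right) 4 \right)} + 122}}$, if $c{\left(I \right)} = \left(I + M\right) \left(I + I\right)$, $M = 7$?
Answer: $\frac{75756}{55327} \approx 1.3692$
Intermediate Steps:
$c{\left(I \right)} = 2 I \left(7 + I\right)$ ($c{\left(I \right)} = \left(I + 7\right) \left(I + I\right) = \left(7 + I\right) 2 I = 2 I \left(7 + I\right)$)
$\frac{21 \left(-3\right) - 409}{-345 + \frac{G{\left(16 \right)} + 180}{c{\left(\left(-5\right) 4 \right)} + 122}} = \frac{21 \left(-3\right) - 409}{-345 + \frac{2 + 180}{2 \left(\left(-5\right) 4\right) \left(7 - 20\right) + 122}} = \frac{-63 - 409}{-345 + \frac{182}{2 \left(-20\right) \left(7 - 20\right) + 122}} = - \frac{472}{-345 + \frac{182}{2 \left(-20\right) \left(-13\right) + 122}} = - \frac{472}{-345 + \frac{182}{520 + 122}} = - \frac{472}{-345 + \frac{182}{642}} = - \frac{472}{-345 + 182 \cdot \frac{1}{642}} = - \frac{472}{-345 + \frac{91}{321}} = - \frac{472}{- \frac{110654}{321}} = \left(-472\right) \left(- \frac{321}{110654}\right) = \frac{75756}{55327}$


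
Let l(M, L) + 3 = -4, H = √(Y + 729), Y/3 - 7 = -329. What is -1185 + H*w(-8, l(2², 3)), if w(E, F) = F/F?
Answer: -1185 + I*√237 ≈ -1185.0 + 15.395*I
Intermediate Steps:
Y = -966 (Y = 21 + 3*(-329) = 21 - 987 = -966)
H = I*√237 (H = √(-966 + 729) = √(-237) = I*√237 ≈ 15.395*I)
l(M, L) = -7 (l(M, L) = -3 - 4 = -7)
w(E, F) = 1
-1185 + H*w(-8, l(2², 3)) = -1185 + (I*√237)*1 = -1185 + I*√237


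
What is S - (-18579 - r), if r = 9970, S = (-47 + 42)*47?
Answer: 28314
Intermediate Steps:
S = -235 (S = -5*47 = -235)
S - (-18579 - r) = -235 - (-18579 - 1*9970) = -235 - (-18579 - 9970) = -235 - 1*(-28549) = -235 + 28549 = 28314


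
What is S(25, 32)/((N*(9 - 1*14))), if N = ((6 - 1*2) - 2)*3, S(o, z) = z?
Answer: -16/15 ≈ -1.0667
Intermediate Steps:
N = 6 (N = ((6 - 2) - 2)*3 = (4 - 2)*3 = 2*3 = 6)
S(25, 32)/((N*(9 - 1*14))) = 32/((6*(9 - 1*14))) = 32/((6*(9 - 14))) = 32/((6*(-5))) = 32/(-30) = 32*(-1/30) = -16/15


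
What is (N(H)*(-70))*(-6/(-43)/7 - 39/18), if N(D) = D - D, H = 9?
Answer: 0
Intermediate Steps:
N(D) = 0
(N(H)*(-70))*(-6/(-43)/7 - 39/18) = (0*(-70))*(-6/(-43)/7 - 39/18) = 0*(-6*(-1/43)*(⅐) - 39*1/18) = 0*((6/43)*(⅐) - 13/6) = 0*(6/301 - 13/6) = 0*(-3877/1806) = 0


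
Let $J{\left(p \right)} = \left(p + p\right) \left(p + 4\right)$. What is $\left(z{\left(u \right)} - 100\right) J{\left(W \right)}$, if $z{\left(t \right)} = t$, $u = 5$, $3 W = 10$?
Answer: $- \frac{41800}{9} \approx -4644.4$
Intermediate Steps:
$W = \frac{10}{3}$ ($W = \frac{1}{3} \cdot 10 = \frac{10}{3} \approx 3.3333$)
$J{\left(p \right)} = 2 p \left(4 + p\right)$
$\left(z{\left(u \right)} - 100\right) J{\left(W \right)} = \left(5 - 100\right) 2 \cdot \frac{10}{3} \left(4 + \frac{10}{3}\right) = - 95 \cdot 2 \cdot \frac{10}{3} \cdot \frac{22}{3} = \left(-95\right) \frac{440}{9} = - \frac{41800}{9}$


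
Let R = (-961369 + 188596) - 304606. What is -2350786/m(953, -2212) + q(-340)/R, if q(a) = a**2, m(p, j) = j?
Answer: 1266215881347/1191581174 ≈ 1062.6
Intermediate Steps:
R = -1077379 (R = -772773 - 304606 = -1077379)
-2350786/m(953, -2212) + q(-340)/R = -2350786/(-2212) + (-340)**2/(-1077379) = -2350786*(-1/2212) + 115600*(-1/1077379) = 1175393/1106 - 115600/1077379 = 1266215881347/1191581174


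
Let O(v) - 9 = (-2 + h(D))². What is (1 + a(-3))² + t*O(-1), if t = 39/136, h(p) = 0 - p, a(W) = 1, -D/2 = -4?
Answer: 4795/136 ≈ 35.257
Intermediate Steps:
D = 8 (D = -2*(-4) = 8)
h(p) = -p
t = 39/136 (t = 39*(1/136) = 39/136 ≈ 0.28676)
O(v) = 109 (O(v) = 9 + (-2 - 1*8)² = 9 + (-2 - 8)² = 9 + (-10)² = 9 + 100 = 109)
(1 + a(-3))² + t*O(-1) = (1 + 1)² + (39/136)*109 = 2² + 4251/136 = 4 + 4251/136 = 4795/136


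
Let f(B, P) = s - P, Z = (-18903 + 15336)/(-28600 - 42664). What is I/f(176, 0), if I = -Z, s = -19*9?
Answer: 1189/4062048 ≈ 0.00029271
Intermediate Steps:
Z = 3567/71264 (Z = -3567/(-71264) = -3567*(-1/71264) = 3567/71264 ≈ 0.050053)
s = -171
f(B, P) = -171 - P
I = -3567/71264 (I = -1*3567/71264 = -3567/71264 ≈ -0.050053)
I/f(176, 0) = -3567/(71264*(-171 - 1*0)) = -3567/(71264*(-171 + 0)) = -3567/71264/(-171) = -3567/71264*(-1/171) = 1189/4062048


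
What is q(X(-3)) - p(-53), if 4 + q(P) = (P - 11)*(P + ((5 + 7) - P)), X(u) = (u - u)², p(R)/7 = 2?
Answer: -150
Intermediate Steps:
p(R) = 14 (p(R) = 7*2 = 14)
X(u) = 0 (X(u) = 0² = 0)
q(P) = -136 + 12*P (q(P) = -4 + (P - 11)*(P + ((5 + 7) - P)) = -4 + (-11 + P)*(P + (12 - P)) = -4 + (-11 + P)*12 = -4 + (-132 + 12*P) = -136 + 12*P)
q(X(-3)) - p(-53) = (-136 + 12*0) - 1*14 = (-136 + 0) - 14 = -136 - 14 = -150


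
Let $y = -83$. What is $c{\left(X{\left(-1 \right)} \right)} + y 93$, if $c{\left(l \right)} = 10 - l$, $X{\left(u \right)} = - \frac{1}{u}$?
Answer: $-7710$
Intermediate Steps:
$c{\left(X{\left(-1 \right)} \right)} + y 93 = \left(10 - - \frac{1}{-1}\right) - 7719 = \left(10 - \left(-1\right) \left(-1\right)\right) - 7719 = \left(10 - 1\right) - 7719 = 9 - 7719 = -7710$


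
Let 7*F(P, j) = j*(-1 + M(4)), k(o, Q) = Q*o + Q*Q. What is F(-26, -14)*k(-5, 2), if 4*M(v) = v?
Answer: 0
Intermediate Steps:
M(v) = v/4
k(o, Q) = Q² + Q*o (k(o, Q) = Q*o + Q² = Q² + Q*o)
F(P, j) = 0 (F(P, j) = (j*(-1 + (¼)*4))/7 = (j*(-1 + 1))/7 = (j*0)/7 = (⅐)*0 = 0)
F(-26, -14)*k(-5, 2) = 0*(2*(2 - 5)) = 0*(2*(-3)) = 0*(-6) = 0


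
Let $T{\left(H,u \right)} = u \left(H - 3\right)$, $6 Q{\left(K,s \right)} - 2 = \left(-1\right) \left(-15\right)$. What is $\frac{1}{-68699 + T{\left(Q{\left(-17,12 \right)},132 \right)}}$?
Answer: $- \frac{1}{68721} \approx -1.4552 \cdot 10^{-5}$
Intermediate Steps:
$Q{\left(K,s \right)} = \frac{17}{6}$ ($Q{\left(K,s \right)} = \frac{1}{3} + \frac{\left(-1\right) \left(-15\right)}{6} = \frac{1}{3} + \frac{1}{6} \cdot 15 = \frac{1}{3} + \frac{5}{2} = \frac{17}{6}$)
$T{\left(H,u \right)} = u \left(-3 + H\right)$
$\frac{1}{-68699 + T{\left(Q{\left(-17,12 \right)},132 \right)}} = \frac{1}{-68699 + 132 \left(-3 + \frac{17}{6}\right)} = \frac{1}{-68699 + 132 \left(- \frac{1}{6}\right)} = \frac{1}{-68699 - 22} = \frac{1}{-68721} = - \frac{1}{68721}$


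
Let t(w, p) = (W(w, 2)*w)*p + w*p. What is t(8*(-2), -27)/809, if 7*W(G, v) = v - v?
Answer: 432/809 ≈ 0.53399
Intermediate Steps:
W(G, v) = 0 (W(G, v) = (v - v)/7 = (⅐)*0 = 0)
t(w, p) = p*w (t(w, p) = (0*w)*p + w*p = 0*p + p*w = 0 + p*w = p*w)
t(8*(-2), -27)/809 = -216*(-2)/809 = -27*(-16)*(1/809) = 432*(1/809) = 432/809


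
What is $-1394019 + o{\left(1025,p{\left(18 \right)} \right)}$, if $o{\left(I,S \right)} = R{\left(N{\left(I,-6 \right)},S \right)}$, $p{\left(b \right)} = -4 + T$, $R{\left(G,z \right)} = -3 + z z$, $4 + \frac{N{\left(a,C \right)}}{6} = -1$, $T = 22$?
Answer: $-1393698$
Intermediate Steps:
$N{\left(a,C \right)} = -30$ ($N{\left(a,C \right)} = -24 + 6 \left(-1\right) = -24 - 6 = -30$)
$R{\left(G,z \right)} = -3 + z^{2}$
$p{\left(b \right)} = 18$ ($p{\left(b \right)} = -4 + 22 = 18$)
$o{\left(I,S \right)} = -3 + S^{2}$
$-1394019 + o{\left(1025,p{\left(18 \right)} \right)} = -1394019 - \left(3 - 18^{2}\right) = -1394019 + \left(-3 + 324\right) = -1394019 + 321 = -1393698$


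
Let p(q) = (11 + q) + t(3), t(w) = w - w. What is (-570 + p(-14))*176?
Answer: -100848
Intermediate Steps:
t(w) = 0
p(q) = 11 + q (p(q) = (11 + q) + 0 = 11 + q)
(-570 + p(-14))*176 = (-570 + (11 - 14))*176 = (-570 - 3)*176 = -573*176 = -100848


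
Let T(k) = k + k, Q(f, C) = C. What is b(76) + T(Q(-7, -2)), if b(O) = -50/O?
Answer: -177/38 ≈ -4.6579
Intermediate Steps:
T(k) = 2*k
b(76) + T(Q(-7, -2)) = -50/76 + 2*(-2) = -50*1/76 - 4 = -25/38 - 4 = -177/38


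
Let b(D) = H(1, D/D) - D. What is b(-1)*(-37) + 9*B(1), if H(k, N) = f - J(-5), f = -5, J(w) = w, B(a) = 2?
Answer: -19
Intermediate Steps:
H(k, N) = 0 (H(k, N) = -5 - 1*(-5) = -5 + 5 = 0)
b(D) = -D (b(D) = 0 - D = -D)
b(-1)*(-37) + 9*B(1) = -1*(-1)*(-37) + 9*2 = 1*(-37) + 18 = -37 + 18 = -19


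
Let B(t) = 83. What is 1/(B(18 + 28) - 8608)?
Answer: -1/8525 ≈ -0.00011730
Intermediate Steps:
1/(B(18 + 28) - 8608) = 1/(83 - 8608) = 1/(-8525) = -1/8525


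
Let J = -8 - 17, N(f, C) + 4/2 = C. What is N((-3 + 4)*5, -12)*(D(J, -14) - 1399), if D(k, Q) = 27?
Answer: 19208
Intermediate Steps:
N(f, C) = -2 + C
J = -25
N((-3 + 4)*5, -12)*(D(J, -14) - 1399) = (-2 - 12)*(27 - 1399) = -14*(-1372) = 19208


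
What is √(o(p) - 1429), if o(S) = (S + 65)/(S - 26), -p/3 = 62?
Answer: I*√16049831/106 ≈ 37.795*I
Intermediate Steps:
p = -186 (p = -3*62 = -186)
o(S) = (65 + S)/(-26 + S)
√(o(p) - 1429) = √((65 - 186)/(-26 - 186) - 1429) = √(-121/(-212) - 1429) = √(-1/212*(-121) - 1429) = √(121/212 - 1429) = √(-302827/212) = I*√16049831/106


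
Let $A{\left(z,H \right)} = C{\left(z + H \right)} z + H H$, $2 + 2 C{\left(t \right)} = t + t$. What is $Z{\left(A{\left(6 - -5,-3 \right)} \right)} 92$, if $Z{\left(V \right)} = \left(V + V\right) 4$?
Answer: $63296$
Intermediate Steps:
$C{\left(t \right)} = -1 + t$ ($C{\left(t \right)} = -1 + \frac{t + t}{2} = -1 + \frac{2 t}{2} = -1 + t$)
$A{\left(z,H \right)} = H^{2} + z \left(-1 + H + z\right)$ ($A{\left(z,H \right)} = \left(-1 + \left(z + H\right)\right) z + H H = \left(-1 + \left(H + z\right)\right) z + H^{2} = \left(-1 + H + z\right) z + H^{2} = z \left(-1 + H + z\right) + H^{2} = H^{2} + z \left(-1 + H + z\right)$)
$Z{\left(V \right)} = 8 V$ ($Z{\left(V \right)} = 2 V 4 = 8 V$)
$Z{\left(A{\left(6 - -5,-3 \right)} \right)} 92 = 8 \left(\left(-3\right)^{2} + \left(6 - -5\right) \left(-1 - 3 + \left(6 - -5\right)\right)\right) 92 = 8 \left(9 + \left(6 + 5\right) \left(-1 - 3 + \left(6 + 5\right)\right)\right) 92 = 8 \left(9 + 11 \left(-1 - 3 + 11\right)\right) 92 = 8 \left(9 + 11 \cdot 7\right) 92 = 8 \left(9 + 77\right) 92 = 8 \cdot 86 \cdot 92 = 688 \cdot 92 = 63296$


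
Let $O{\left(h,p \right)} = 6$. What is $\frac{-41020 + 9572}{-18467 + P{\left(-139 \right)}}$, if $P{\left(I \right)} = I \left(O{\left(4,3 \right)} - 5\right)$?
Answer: $\frac{15724}{9303} \approx 1.6902$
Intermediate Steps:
$P{\left(I \right)} = I$ ($P{\left(I \right)} = I \left(6 - 5\right) = I 1 = I$)
$\frac{-41020 + 9572}{-18467 + P{\left(-139 \right)}} = \frac{-41020 + 9572}{-18467 - 139} = - \frac{31448}{-18606} = \left(-31448\right) \left(- \frac{1}{18606}\right) = \frac{15724}{9303}$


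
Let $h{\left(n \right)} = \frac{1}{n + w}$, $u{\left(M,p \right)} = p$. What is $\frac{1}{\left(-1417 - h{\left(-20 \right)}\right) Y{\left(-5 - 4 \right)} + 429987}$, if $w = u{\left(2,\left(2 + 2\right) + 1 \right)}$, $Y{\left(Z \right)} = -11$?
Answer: $\frac{15}{6683599} \approx 2.2443 \cdot 10^{-6}$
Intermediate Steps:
$w = 5$ ($w = \left(2 + 2\right) + 1 = 4 + 1 = 5$)
$h{\left(n \right)} = \frac{1}{5 + n}$ ($h{\left(n \right)} = \frac{1}{n + 5} = \frac{1}{5 + n}$)
$\frac{1}{\left(-1417 - h{\left(-20 \right)}\right) Y{\left(-5 - 4 \right)} + 429987} = \frac{1}{\left(-1417 - \frac{1}{5 - 20}\right) \left(-11\right) + 429987} = \frac{1}{\left(-1417 - \frac{1}{-15}\right) \left(-11\right) + 429987} = \frac{1}{\left(-1417 - - \frac{1}{15}\right) \left(-11\right) + 429987} = \frac{1}{\left(-1417 + \frac{1}{15}\right) \left(-11\right) + 429987} = \frac{1}{\left(- \frac{21254}{15}\right) \left(-11\right) + 429987} = \frac{1}{\frac{233794}{15} + 429987} = \frac{1}{\frac{6683599}{15}} = \frac{15}{6683599}$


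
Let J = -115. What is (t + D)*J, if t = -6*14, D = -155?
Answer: 27485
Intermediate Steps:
t = -84
(t + D)*J = (-84 - 155)*(-115) = -239*(-115) = 27485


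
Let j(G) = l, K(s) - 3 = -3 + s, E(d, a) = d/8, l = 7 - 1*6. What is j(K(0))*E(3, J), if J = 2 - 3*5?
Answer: 3/8 ≈ 0.37500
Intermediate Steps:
J = -13 (J = 2 - 15 = -13)
l = 1 (l = 7 - 6 = 1)
E(d, a) = d/8 (E(d, a) = d*(1/8) = d/8)
K(s) = s (K(s) = 3 + (-3 + s) = s)
j(G) = 1
j(K(0))*E(3, J) = 1*((1/8)*3) = 1*(3/8) = 3/8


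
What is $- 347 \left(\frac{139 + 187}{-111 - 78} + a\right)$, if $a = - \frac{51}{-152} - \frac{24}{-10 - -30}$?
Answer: $\frac{129060751}{143640} \approx 898.5$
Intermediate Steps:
$a = - \frac{657}{760}$ ($a = \left(-51\right) \left(- \frac{1}{152}\right) - \frac{24}{-10 + 30} = \frac{51}{152} - \frac{24}{20} = \frac{51}{152} - \frac{6}{5} = - \frac{657}{760} \approx -0.86447$)
$- 347 \left(\frac{139 + 187}{-111 - 78} + a\right) = - 347 \left(\frac{139 + 187}{-111 - 78} - \frac{657}{760}\right) = - 347 \left(\frac{326}{-189} - \frac{657}{760}\right) = - 347 \left(326 \left(- \frac{1}{189}\right) - \frac{657}{760}\right) = - 347 \left(- \frac{326}{189} - \frac{657}{760}\right) = \left(-347\right) \left(- \frac{371933}{143640}\right) = \frac{129060751}{143640}$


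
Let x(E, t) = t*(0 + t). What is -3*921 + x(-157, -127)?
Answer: 13366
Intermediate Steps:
x(E, t) = t**2 (x(E, t) = t*t = t**2)
-3*921 + x(-157, -127) = -3*921 + (-127)**2 = -2763 + 16129 = 13366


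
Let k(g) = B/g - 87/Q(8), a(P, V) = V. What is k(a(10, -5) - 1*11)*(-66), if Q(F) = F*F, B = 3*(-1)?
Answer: 2475/32 ≈ 77.344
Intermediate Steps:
B = -3
Q(F) = F**2
k(g) = -87/64 - 3/g (k(g) = -3/g - 87/(8**2) = -3/g - 87/64 = -87/64 - 3/g)
k(a(10, -5) - 1*11)*(-66) = (-87/64 - 3/(-5 - 1*11))*(-66) = (-87/64 - 3/(-5 - 11))*(-66) = (-87/64 - 3/(-16))*(-66) = (-87/64 - 3*(-1/16))*(-66) = (-87/64 + 3/16)*(-66) = -75/64*(-66) = 2475/32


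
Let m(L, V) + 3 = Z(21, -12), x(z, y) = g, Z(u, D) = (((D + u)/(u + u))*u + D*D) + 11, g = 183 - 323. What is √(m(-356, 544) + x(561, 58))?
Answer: √66/2 ≈ 4.0620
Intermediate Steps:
g = -140
Z(u, D) = 11 + D² + D/2 + u/2 (Z(u, D) = (((D + u)/((2*u)))*u + D²) + 11 = (((D + u)*(1/(2*u)))*u + D²) + 11 = (((D + u)/(2*u))*u + D²) + 11 = ((D/2 + u/2) + D²) + 11 = (D² + D/2 + u/2) + 11 = 11 + D² + D/2 + u/2)
x(z, y) = -140
m(L, V) = 313/2 (m(L, V) = -3 + (11 + (-12)² + (½)*(-12) + (½)*21) = -3 + (11 + 144 - 6 + 21/2) = -3 + 319/2 = 313/2)
√(m(-356, 544) + x(561, 58)) = √(313/2 - 140) = √(33/2) = √66/2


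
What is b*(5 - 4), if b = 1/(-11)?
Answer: -1/11 ≈ -0.090909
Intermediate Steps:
b = -1/11 ≈ -0.090909
b*(5 - 4) = -(5 - 4)/11 = -1/11*1 = -1/11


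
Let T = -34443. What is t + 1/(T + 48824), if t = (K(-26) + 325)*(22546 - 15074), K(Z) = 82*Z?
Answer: -194170881423/14381 ≈ -1.3502e+7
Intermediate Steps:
t = -13501904 (t = (82*(-26) + 325)*(22546 - 15074) = (-2132 + 325)*7472 = -1807*7472 = -13501904)
t + 1/(T + 48824) = -13501904 + 1/(-34443 + 48824) = -13501904 + 1/14381 = -194170881423/14381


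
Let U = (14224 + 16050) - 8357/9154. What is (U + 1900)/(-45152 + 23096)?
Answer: -98170813/67300208 ≈ -1.4587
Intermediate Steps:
U = 277119839/9154 (U = 30274 - 8357*1/9154 = 30274 - 8357/9154 = 277119839/9154 ≈ 30273.)
(U + 1900)/(-45152 + 23096) = (277119839/9154 + 1900)/(-45152 + 23096) = (294512439/9154)/(-22056) = (294512439/9154)*(-1/22056) = -98170813/67300208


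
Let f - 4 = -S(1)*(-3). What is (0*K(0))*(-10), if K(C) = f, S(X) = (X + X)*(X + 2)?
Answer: 0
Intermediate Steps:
S(X) = 2*X*(2 + X) (S(X) = (2*X)*(2 + X) = 2*X*(2 + X))
f = 22 (f = 4 - 2*(2 + 1)*(-3) = 4 - 2*3*(-3) = 4 - 1*6*(-3) = 4 - 6*(-3) = 4 + 18 = 22)
K(C) = 22
(0*K(0))*(-10) = (0*22)*(-10) = 0*(-10) = 0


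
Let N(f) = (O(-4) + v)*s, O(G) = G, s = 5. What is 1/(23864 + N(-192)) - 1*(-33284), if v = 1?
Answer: 793790117/23849 ≈ 33284.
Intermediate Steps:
N(f) = -15 (N(f) = (-4 + 1)*5 = -3*5 = -15)
1/(23864 + N(-192)) - 1*(-33284) = 1/(23864 - 15) - 1*(-33284) = 1/23849 + 33284 = 793790117/23849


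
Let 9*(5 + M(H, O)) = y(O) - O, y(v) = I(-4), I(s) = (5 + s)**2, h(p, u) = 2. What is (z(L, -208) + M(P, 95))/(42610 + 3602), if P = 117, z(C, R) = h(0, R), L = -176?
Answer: -121/415908 ≈ -0.00029093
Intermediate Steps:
z(C, R) = 2
y(v) = 1 (y(v) = (5 - 4)**2 = 1**2 = 1)
M(H, O) = -44/9 - O/9 (M(H, O) = -5 + (1 - O)/9 = -5 + (1/9 - O/9) = -44/9 - O/9)
(z(L, -208) + M(P, 95))/(42610 + 3602) = (2 + (-44/9 - 1/9*95))/(42610 + 3602) = (2 + (-44/9 - 95/9))/46212 = (2 - 139/9)*(1/46212) = -121/9*1/46212 = -121/415908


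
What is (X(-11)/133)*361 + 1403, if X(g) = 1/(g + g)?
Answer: 216043/154 ≈ 1402.9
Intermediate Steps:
X(g) = 1/(2*g)
(X(-11)/133)*361 + 1403 = (((½)/(-11))/133)*361 + 1403 = (((½)*(-1/11))*(1/133))*361 + 1403 = -1/22*1/133*361 + 1403 = -1/2926*361 + 1403 = -19/154 + 1403 = 216043/154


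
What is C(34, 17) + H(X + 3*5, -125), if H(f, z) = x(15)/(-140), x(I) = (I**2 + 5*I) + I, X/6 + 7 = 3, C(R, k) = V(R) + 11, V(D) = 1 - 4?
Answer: 23/4 ≈ 5.7500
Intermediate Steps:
V(D) = -3
C(R, k) = 8 (C(R, k) = -3 + 11 = 8)
X = -24 (X = -42 + 6*3 = -42 + 18 = -24)
x(I) = I**2 + 6*I
H(f, z) = -9/4 (H(f, z) = (15*(6 + 15))/(-140) = (15*21)*(-1/140) = 315*(-1/140) = -9/4)
C(34, 17) + H(X + 3*5, -125) = 8 - 9/4 = 23/4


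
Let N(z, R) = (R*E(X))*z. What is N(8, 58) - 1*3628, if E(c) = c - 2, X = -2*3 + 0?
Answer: -7340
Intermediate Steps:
X = -6 (X = -6 + 0 = -6)
E(c) = -2 + c
N(z, R) = -8*R*z (N(z, R) = (R*(-2 - 6))*z = (R*(-8))*z = (-8*R)*z = -8*R*z)
N(8, 58) - 1*3628 = -8*58*8 - 1*3628 = -3712 - 3628 = -7340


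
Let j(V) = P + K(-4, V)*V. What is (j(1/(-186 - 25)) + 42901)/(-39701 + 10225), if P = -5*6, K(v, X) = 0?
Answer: -42871/29476 ≈ -1.4544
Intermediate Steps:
P = -30
j(V) = -30 (j(V) = -30 + 0*V = -30 + 0 = -30)
(j(1/(-186 - 25)) + 42901)/(-39701 + 10225) = (-30 + 42901)/(-39701 + 10225) = 42871/(-29476) = 42871*(-1/29476) = -42871/29476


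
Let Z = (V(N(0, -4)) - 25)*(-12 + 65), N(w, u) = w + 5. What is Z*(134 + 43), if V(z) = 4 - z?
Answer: -243906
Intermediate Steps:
N(w, u) = 5 + w
Z = -1378 (Z = ((4 - (5 + 0)) - 25)*(-12 + 65) = ((4 - 1*5) - 25)*53 = ((4 - 5) - 25)*53 = (-1 - 25)*53 = -26*53 = -1378)
Z*(134 + 43) = -1378*(134 + 43) = -1378*177 = -243906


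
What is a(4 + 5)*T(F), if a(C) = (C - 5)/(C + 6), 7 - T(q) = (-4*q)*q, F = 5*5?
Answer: 10028/15 ≈ 668.53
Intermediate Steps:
F = 25
T(q) = 7 + 4*q² (T(q) = 7 - (-4*q)*q = 7 - (-4)*q² = 7 + 4*q²)
a(C) = (-5 + C)/(6 + C)
a(4 + 5)*T(F) = ((-5 + (4 + 5))/(6 + (4 + 5)))*(7 + 4*25²) = ((-5 + 9)/(6 + 9))*(7 + 4*625) = (4/15)*(7 + 2500) = ((1/15)*4)*2507 = (4/15)*2507 = 10028/15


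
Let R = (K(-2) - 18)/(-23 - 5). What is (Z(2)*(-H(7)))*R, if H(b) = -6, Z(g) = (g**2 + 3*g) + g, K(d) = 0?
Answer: 324/7 ≈ 46.286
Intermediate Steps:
Z(g) = g**2 + 4*g
R = 9/14 (R = (0 - 18)/(-23 - 5) = -18/(-28) = -18*(-1/28) = 9/14 ≈ 0.64286)
(Z(2)*(-H(7)))*R = ((2*(4 + 2))*(-1*(-6)))*(9/14) = ((2*6)*6)*(9/14) = (12*6)*(9/14) = 72*(9/14) = 324/7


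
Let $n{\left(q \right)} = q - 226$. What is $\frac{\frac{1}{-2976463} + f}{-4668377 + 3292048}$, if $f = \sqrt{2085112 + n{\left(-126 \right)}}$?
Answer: $\frac{1}{4096592344327} - \frac{6 \sqrt{57910}}{1376329} \approx -0.0010491$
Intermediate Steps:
$n{\left(q \right)} = -226 + q$ ($n{\left(q \right)} = q - 226 = -226 + q$)
$f = 6 \sqrt{57910}$ ($f = \sqrt{2085112 - 352} = \sqrt{2084760} = 6 \sqrt{57910} \approx 1443.9$)
$\frac{\frac{1}{-2976463} + f}{-4668377 + 3292048} = \frac{\frac{1}{-2976463} + 6 \sqrt{57910}}{-4668377 + 3292048} = \frac{- \frac{1}{2976463} + 6 \sqrt{57910}}{-1376329} = \left(- \frac{1}{2976463} + 6 \sqrt{57910}\right) \left(- \frac{1}{1376329}\right) = \frac{1}{4096592344327} - \frac{6 \sqrt{57910}}{1376329}$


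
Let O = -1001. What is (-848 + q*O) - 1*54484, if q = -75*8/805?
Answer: -1255476/23 ≈ -54586.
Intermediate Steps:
q = -120/161 (q = -600*1/805 = -120/161 ≈ -0.74534)
(-848 + q*O) - 1*54484 = (-848 - 120/161*(-1001)) - 1*54484 = (-848 + 17160/23) - 54484 = -2344/23 - 54484 = -1255476/23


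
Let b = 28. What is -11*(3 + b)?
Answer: -341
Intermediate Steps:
-11*(3 + b) = -11*(3 + 28) = -11*31 = -341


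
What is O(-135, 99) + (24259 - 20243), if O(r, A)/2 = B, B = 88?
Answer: 4192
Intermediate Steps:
O(r, A) = 176 (O(r, A) = 2*88 = 176)
O(-135, 99) + (24259 - 20243) = 176 + (24259 - 20243) = 176 + 4016 = 4192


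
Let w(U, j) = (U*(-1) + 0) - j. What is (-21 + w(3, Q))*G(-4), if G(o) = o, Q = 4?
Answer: 112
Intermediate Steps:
w(U, j) = -U - j (w(U, j) = (-U + 0) - j = -U - j)
(-21 + w(3, Q))*G(-4) = (-21 + (-1*3 - 1*4))*(-4) = (-21 + (-3 - 4))*(-4) = (-21 - 7)*(-4) = -28*(-4) = 112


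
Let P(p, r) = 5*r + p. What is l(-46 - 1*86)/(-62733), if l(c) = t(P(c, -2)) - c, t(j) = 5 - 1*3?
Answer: -134/62733 ≈ -0.0021360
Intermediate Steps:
P(p, r) = p + 5*r
t(j) = 2 (t(j) = 5 - 3 = 2)
l(c) = 2 - c
l(-46 - 1*86)/(-62733) = (2 - (-46 - 1*86))/(-62733) = (2 - (-46 - 86))*(-1/62733) = (2 - 1*(-132))*(-1/62733) = (2 + 132)*(-1/62733) = 134*(-1/62733) = -134/62733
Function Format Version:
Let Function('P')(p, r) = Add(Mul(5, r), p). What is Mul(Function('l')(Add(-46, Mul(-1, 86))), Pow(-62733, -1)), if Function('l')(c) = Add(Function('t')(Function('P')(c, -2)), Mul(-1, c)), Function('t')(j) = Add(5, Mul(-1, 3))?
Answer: Rational(-134, 62733) ≈ -0.0021360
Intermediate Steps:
Function('P')(p, r) = Add(p, Mul(5, r))
Function('t')(j) = 2 (Function('t')(j) = Add(5, -3) = 2)
Function('l')(c) = Add(2, Mul(-1, c))
Mul(Function('l')(Add(-46, Mul(-1, 86))), Pow(-62733, -1)) = Mul(Add(2, Mul(-1, Add(-46, Mul(-1, 86)))), Pow(-62733, -1)) = Mul(Add(2, Mul(-1, Add(-46, -86))), Rational(-1, 62733)) = Mul(Add(2, Mul(-1, -132)), Rational(-1, 62733)) = Mul(Add(2, 132), Rational(-1, 62733)) = Mul(134, Rational(-1, 62733)) = Rational(-134, 62733)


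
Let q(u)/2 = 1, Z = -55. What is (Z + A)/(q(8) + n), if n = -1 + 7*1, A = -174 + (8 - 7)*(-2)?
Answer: -231/8 ≈ -28.875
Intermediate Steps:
q(u) = 2 (q(u) = 2*1 = 2)
A = -176 (A = -174 + 1*(-2) = -174 - 2 = -176)
n = 6 (n = -1 + 7 = 6)
(Z + A)/(q(8) + n) = (-55 - 176)/(2 + 6) = -231/8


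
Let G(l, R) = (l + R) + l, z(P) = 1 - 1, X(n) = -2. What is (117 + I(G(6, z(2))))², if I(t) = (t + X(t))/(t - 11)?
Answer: 16129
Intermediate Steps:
z(P) = 0
G(l, R) = R + 2*l (G(l, R) = (R + l) + l = R + 2*l)
I(t) = (-2 + t)/(-11 + t) (I(t) = (t - 2)/(t - 11) = (-2 + t)/(-11 + t))
(117 + I(G(6, z(2))))² = (117 + (-2 + (0 + 2*6))/(-11 + (0 + 2*6)))² = (117 + (-2 + (0 + 12))/(-11 + (0 + 12)))² = (117 + (-2 + 12)/(-11 + 12))² = (117 + 10/1)² = (117 + 1*10)² = (117 + 10)² = 127² = 16129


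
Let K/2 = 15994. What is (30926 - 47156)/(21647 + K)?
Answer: -3246/10727 ≈ -0.30260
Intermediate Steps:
K = 31988 (K = 2*15994 = 31988)
(30926 - 47156)/(21647 + K) = (30926 - 47156)/(21647 + 31988) = -16230/53635 = -16230*1/53635 = -3246/10727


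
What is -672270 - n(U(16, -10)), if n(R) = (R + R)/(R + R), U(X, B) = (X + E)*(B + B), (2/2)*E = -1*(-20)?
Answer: -672271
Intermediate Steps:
E = 20 (E = -1*(-20) = 20)
U(X, B) = 2*B*(20 + X) (U(X, B) = (X + 20)*(B + B) = (20 + X)*(2*B) = 2*B*(20 + X))
n(R) = 1 (n(R) = (2*R)/((2*R)) = (2*R)*(1/(2*R)) = 1)
-672270 - n(U(16, -10)) = -672270 - 1*1 = -672270 - 1 = -672271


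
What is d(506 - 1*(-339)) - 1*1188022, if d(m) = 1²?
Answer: -1188021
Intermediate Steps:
d(m) = 1
d(506 - 1*(-339)) - 1*1188022 = 1 - 1*1188022 = 1 - 1188022 = -1188021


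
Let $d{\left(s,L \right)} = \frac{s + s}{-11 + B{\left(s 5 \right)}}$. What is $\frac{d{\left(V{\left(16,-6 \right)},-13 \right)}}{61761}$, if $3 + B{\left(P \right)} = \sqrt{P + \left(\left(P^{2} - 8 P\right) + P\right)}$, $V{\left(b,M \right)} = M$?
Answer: $- \frac{2}{649961} - \frac{6 \sqrt{30}}{4549727} \approx -1.03 \cdot 10^{-5}$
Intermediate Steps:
$B{\left(P \right)} = -3 + \sqrt{P^{2} - 6 P}$ ($B{\left(P \right)} = -3 + \sqrt{P + \left(\left(P^{2} - 8 P\right) + P\right)} = -3 + \sqrt{P + \left(P^{2} - 7 P\right)} = -3 + \sqrt{P^{2} - 6 P}$)
$d{\left(s,L \right)} = \frac{2 s}{-14 + \sqrt{5} \sqrt{s \left(-6 + 5 s\right)}}$ ($d{\left(s,L \right)} = \frac{s + s}{-11 + \left(-3 + \sqrt{s 5 \left(-6 + s 5\right)}\right)} = \frac{2 s}{-11 + \left(-3 + \sqrt{5 s \left(-6 + 5 s\right)}\right)} = \frac{2 s}{-11 + \left(-3 + \sqrt{5} \sqrt{s \left(-6 + 5 s\right)}\right)} = \frac{2 s}{-14 + \sqrt{5} \sqrt{s \left(-6 + 5 s\right)}}$)
$\frac{d{\left(V{\left(16,-6 \right)},-13 \right)}}{61761} = \frac{2 \left(-6\right) \frac{1}{-14 + \sqrt{5} \sqrt{- 6 \left(-6 + 5 \left(-6\right)\right)}}}{61761} = 2 \left(-6\right) \frac{1}{-14 + \sqrt{5} \sqrt{- 6 \left(-6 - 30\right)}} \frac{1}{61761} = 2 \left(-6\right) \frac{1}{-14 + \sqrt{5} \sqrt{\left(-6\right) \left(-36\right)}} \frac{1}{61761} = 2 \left(-6\right) \frac{1}{-14 + \sqrt{5} \sqrt{216}} \cdot \frac{1}{61761} = 2 \left(-6\right) \frac{1}{-14 + \sqrt{5} \cdot 6 \sqrt{6}} \cdot \frac{1}{61761} = 2 \left(-6\right) \frac{1}{-14 + 6 \sqrt{30}} \cdot \frac{1}{61761} = - \frac{12}{-14 + 6 \sqrt{30}} \cdot \frac{1}{61761} = - \frac{4}{20587 \left(-14 + 6 \sqrt{30}\right)}$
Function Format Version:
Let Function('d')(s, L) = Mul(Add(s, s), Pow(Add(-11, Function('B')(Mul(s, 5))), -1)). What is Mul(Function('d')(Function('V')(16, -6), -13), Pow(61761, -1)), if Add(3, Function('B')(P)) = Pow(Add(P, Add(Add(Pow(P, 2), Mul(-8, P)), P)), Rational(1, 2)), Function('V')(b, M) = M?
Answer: Add(Rational(-2, 649961), Mul(Rational(-6, 4549727), Pow(30, Rational(1, 2)))) ≈ -1.0300e-5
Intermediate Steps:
Function('B')(P) = Add(-3, Pow(Add(Pow(P, 2), Mul(-6, P)), Rational(1, 2))) (Function('B')(P) = Add(-3, Pow(Add(P, Add(Add(Pow(P, 2), Mul(-8, P)), P)), Rational(1, 2))) = Add(-3, Pow(Add(P, Add(Pow(P, 2), Mul(-7, P))), Rational(1, 2))) = Add(-3, Pow(Add(Pow(P, 2), Mul(-6, P)), Rational(1, 2))))
Function('d')(s, L) = Mul(2, s, Pow(Add(-14, Mul(Pow(5, Rational(1, 2)), Pow(Mul(s, Add(-6, Mul(5, s))), Rational(1, 2)))), -1)) (Function('d')(s, L) = Mul(Add(s, s), Pow(Add(-11, Add(-3, Pow(Mul(Mul(s, 5), Add(-6, Mul(s, 5))), Rational(1, 2)))), -1)) = Mul(Mul(2, s), Pow(Add(-11, Add(-3, Pow(Mul(Mul(5, s), Add(-6, Mul(5, s))), Rational(1, 2)))), -1)) = Mul(Mul(2, s), Pow(Add(-11, Add(-3, Pow(Mul(5, s, Add(-6, Mul(5, s))), Rational(1, 2)))), -1)) = Mul(Mul(2, s), Pow(Add(-11, Add(-3, Mul(Pow(5, Rational(1, 2)), Pow(Mul(s, Add(-6, Mul(5, s))), Rational(1, 2))))), -1)) = Mul(Mul(2, s), Pow(Add(-14, Mul(Pow(5, Rational(1, 2)), Pow(Mul(s, Add(-6, Mul(5, s))), Rational(1, 2)))), -1)) = Mul(2, s, Pow(Add(-14, Mul(Pow(5, Rational(1, 2)), Pow(Mul(s, Add(-6, Mul(5, s))), Rational(1, 2)))), -1)))
Mul(Function('d')(Function('V')(16, -6), -13), Pow(61761, -1)) = Mul(Mul(2, -6, Pow(Add(-14, Mul(Pow(5, Rational(1, 2)), Pow(Mul(-6, Add(-6, Mul(5, -6))), Rational(1, 2)))), -1)), Pow(61761, -1)) = Mul(Mul(2, -6, Pow(Add(-14, Mul(Pow(5, Rational(1, 2)), Pow(Mul(-6, Add(-6, -30)), Rational(1, 2)))), -1)), Rational(1, 61761)) = Mul(Mul(2, -6, Pow(Add(-14, Mul(Pow(5, Rational(1, 2)), Pow(Mul(-6, -36), Rational(1, 2)))), -1)), Rational(1, 61761)) = Mul(Mul(2, -6, Pow(Add(-14, Mul(Pow(5, Rational(1, 2)), Pow(216, Rational(1, 2)))), -1)), Rational(1, 61761)) = Mul(Mul(2, -6, Pow(Add(-14, Mul(Pow(5, Rational(1, 2)), Mul(6, Pow(6, Rational(1, 2))))), -1)), Rational(1, 61761)) = Mul(Mul(2, -6, Pow(Add(-14, Mul(6, Pow(30, Rational(1, 2)))), -1)), Rational(1, 61761)) = Mul(Mul(-12, Pow(Add(-14, Mul(6, Pow(30, Rational(1, 2)))), -1)), Rational(1, 61761)) = Mul(Rational(-4, 20587), Pow(Add(-14, Mul(6, Pow(30, Rational(1, 2)))), -1))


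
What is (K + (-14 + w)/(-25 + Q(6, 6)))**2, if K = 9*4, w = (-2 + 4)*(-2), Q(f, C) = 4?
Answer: 66564/49 ≈ 1358.4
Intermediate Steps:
w = -4 (w = 2*(-2) = -4)
K = 36
(K + (-14 + w)/(-25 + Q(6, 6)))**2 = (36 + (-14 - 4)/(-25 + 4))**2 = (36 - 18/(-21))**2 = (36 - 18*(-1/21))**2 = (36 + 6/7)**2 = (258/7)**2 = 66564/49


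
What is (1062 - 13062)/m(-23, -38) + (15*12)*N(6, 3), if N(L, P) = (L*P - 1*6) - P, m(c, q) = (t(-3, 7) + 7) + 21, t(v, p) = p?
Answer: 8940/7 ≈ 1277.1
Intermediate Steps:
m(c, q) = 35 (m(c, q) = (7 + 7) + 21 = 14 + 21 = 35)
N(L, P) = -6 - P + L*P (N(L, P) = (L*P - 6) - P = (-6 + L*P) - P = -6 - P + L*P)
(1062 - 13062)/m(-23, -38) + (15*12)*N(6, 3) = (1062 - 13062)/35 + (15*12)*(-6 - 1*3 + 6*3) = -12000*1/35 + 180*(-6 - 3 + 18) = -2400/7 + 180*9 = -2400/7 + 1620 = 8940/7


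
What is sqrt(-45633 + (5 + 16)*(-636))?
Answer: 53*I*sqrt(21) ≈ 242.88*I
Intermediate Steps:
sqrt(-45633 + (5 + 16)*(-636)) = sqrt(-45633 + 21*(-636)) = sqrt(-45633 - 13356) = sqrt(-58989) = 53*I*sqrt(21)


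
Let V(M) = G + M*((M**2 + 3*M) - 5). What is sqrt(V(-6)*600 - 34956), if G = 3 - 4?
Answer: 2*I*sqrt(20589) ≈ 286.98*I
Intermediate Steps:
G = -1
V(M) = -1 + M*(-5 + M**2 + 3*M) (V(M) = -1 + M*((M**2 + 3*M) - 5) = -1 + M*(-5 + M**2 + 3*M))
sqrt(V(-6)*600 - 34956) = sqrt((-1 + (-6)**3 - 5*(-6) + 3*(-6)**2)*600 - 34956) = sqrt((-1 - 216 + 30 + 3*36)*600 - 34956) = sqrt((-1 - 216 + 30 + 108)*600 - 34956) = sqrt(-79*600 - 34956) = sqrt(-47400 - 34956) = sqrt(-82356) = 2*I*sqrt(20589)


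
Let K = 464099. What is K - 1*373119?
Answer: 90980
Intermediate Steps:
K - 1*373119 = 464099 - 1*373119 = 464099 - 373119 = 90980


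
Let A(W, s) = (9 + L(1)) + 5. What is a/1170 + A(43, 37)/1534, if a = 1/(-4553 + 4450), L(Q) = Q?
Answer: 34733/3555045 ≈ 0.0097701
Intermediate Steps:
a = -1/103 (a = 1/(-103) = -1/103 ≈ -0.0097087)
A(W, s) = 15 (A(W, s) = (9 + 1) + 5 = 10 + 5 = 15)
a/1170 + A(43, 37)/1534 = -1/103/1170 + 15/1534 = -1/103*1/1170 + 15*(1/1534) = -1/120510 + 15/1534 = 34733/3555045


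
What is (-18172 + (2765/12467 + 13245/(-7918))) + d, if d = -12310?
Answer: -429876345491/14101958 ≈ -30483.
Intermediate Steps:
(-18172 + (2765/12467 + 13245/(-7918))) + d = (-18172 + (2765/12467 + 13245/(-7918))) - 12310 = (-18172 + (2765*(1/12467) + 13245*(-1/7918))) - 12310 = (-18172 + (395/1781 - 13245/7918)) - 12310 = (-18172 - 20461735/14101958) - 12310 = -256281242511/14101958 - 12310 = -429876345491/14101958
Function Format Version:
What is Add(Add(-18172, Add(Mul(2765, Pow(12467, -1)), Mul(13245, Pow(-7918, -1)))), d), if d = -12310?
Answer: Rational(-429876345491, 14101958) ≈ -30483.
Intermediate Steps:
Add(Add(-18172, Add(Mul(2765, Pow(12467, -1)), Mul(13245, Pow(-7918, -1)))), d) = Add(Add(-18172, Add(Mul(2765, Pow(12467, -1)), Mul(13245, Pow(-7918, -1)))), -12310) = Add(Add(-18172, Add(Mul(2765, Rational(1, 12467)), Mul(13245, Rational(-1, 7918)))), -12310) = Add(Add(-18172, Add(Rational(395, 1781), Rational(-13245, 7918))), -12310) = Add(Add(-18172, Rational(-20461735, 14101958)), -12310) = Add(Rational(-256281242511, 14101958), -12310) = Rational(-429876345491, 14101958)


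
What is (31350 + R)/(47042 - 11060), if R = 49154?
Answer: 40252/17991 ≈ 2.2373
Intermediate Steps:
(31350 + R)/(47042 - 11060) = (31350 + 49154)/(47042 - 11060) = 80504/35982 = 80504*(1/35982) = 40252/17991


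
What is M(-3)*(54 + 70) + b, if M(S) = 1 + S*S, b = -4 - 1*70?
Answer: 1166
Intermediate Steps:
b = -74 (b = -4 - 70 = -74)
M(S) = 1 + S²
M(-3)*(54 + 70) + b = (1 + (-3)²)*(54 + 70) - 74 = (1 + 9)*124 - 74 = 10*124 - 74 = 1240 - 74 = 1166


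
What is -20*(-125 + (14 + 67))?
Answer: 880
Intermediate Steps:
-20*(-125 + (14 + 67)) = -20*(-125 + 81) = -20*(-44) = 880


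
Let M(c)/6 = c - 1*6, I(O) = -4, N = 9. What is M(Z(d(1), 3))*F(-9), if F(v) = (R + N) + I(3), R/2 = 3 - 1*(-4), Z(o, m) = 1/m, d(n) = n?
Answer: -646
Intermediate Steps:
R = 14 (R = 2*(3 - 1*(-4)) = 2*(3 + 4) = 2*7 = 14)
M(c) = -36 + 6*c (M(c) = 6*(c - 1*6) = 6*(c - 6) = 6*(-6 + c) = -36 + 6*c)
F(v) = 19 (F(v) = (14 + 9) - 4 = 23 - 4 = 19)
M(Z(d(1), 3))*F(-9) = (-36 + 6/3)*19 = (-36 + 6*(⅓))*19 = (-36 + 2)*19 = -34*19 = -646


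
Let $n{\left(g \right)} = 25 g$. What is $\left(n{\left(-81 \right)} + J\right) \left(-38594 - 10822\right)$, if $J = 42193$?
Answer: $-1984941888$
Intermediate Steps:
$\left(n{\left(-81 \right)} + J\right) \left(-38594 - 10822\right) = \left(25 \left(-81\right) + 42193\right) \left(-38594 - 10822\right) = \left(-2025 + 42193\right) \left(-49416\right) = 40168 \left(-49416\right) = -1984941888$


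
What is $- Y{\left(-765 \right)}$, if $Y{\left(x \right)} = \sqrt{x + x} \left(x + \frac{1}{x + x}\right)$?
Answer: $\frac{1170451 i \sqrt{170}}{510} \approx 29923.0 i$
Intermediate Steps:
$Y{\left(x \right)} = \sqrt{2} \sqrt{x} \left(x + \frac{1}{2 x}\right)$ ($Y{\left(x \right)} = \sqrt{2 x} \left(x + \frac{1}{2 x}\right) = \sqrt{2} \sqrt{x} \left(x + \frac{1}{2 x}\right)$)
$- Y{\left(-765 \right)} = - \frac{\sqrt{2} \left(\frac{1}{2} + \left(-765\right)^{2}\right)}{3 i \sqrt{85}} = - \sqrt{2} \left(- \frac{i \sqrt{85}}{255}\right) \left(\frac{1}{2} + 585225\right) = - \frac{\sqrt{2} \left(- \frac{i \sqrt{85}}{255}\right) 1170451}{2} = - \frac{\left(-1170451\right) i \sqrt{170}}{510} = \frac{1170451 i \sqrt{170}}{510}$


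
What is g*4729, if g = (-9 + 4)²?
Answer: 118225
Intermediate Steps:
g = 25 (g = (-5)² = 25)
g*4729 = 25*4729 = 118225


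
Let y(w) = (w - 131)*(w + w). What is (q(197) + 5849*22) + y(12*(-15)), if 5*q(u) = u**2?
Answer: 1241999/5 ≈ 2.4840e+5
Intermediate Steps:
y(w) = 2*w*(-131 + w) (y(w) = (-131 + w)*(2*w) = 2*w*(-131 + w))
q(u) = u**2/5
(q(197) + 5849*22) + y(12*(-15)) = ((1/5)*197**2 + 5849*22) + 2*(12*(-15))*(-131 + 12*(-15)) = ((1/5)*38809 + 128678) + 2*(-180)*(-131 - 180) = (38809/5 + 128678) + 2*(-180)*(-311) = 682199/5 + 111960 = 1241999/5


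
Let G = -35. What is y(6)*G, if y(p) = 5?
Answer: -175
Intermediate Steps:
y(6)*G = 5*(-35) = -175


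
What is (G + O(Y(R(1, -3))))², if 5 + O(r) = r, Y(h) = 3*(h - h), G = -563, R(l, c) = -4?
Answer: 322624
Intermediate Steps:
Y(h) = 0 (Y(h) = 3*0 = 0)
O(r) = -5 + r
(G + O(Y(R(1, -3))))² = (-563 + (-5 + 0))² = (-563 - 5)² = (-568)² = 322624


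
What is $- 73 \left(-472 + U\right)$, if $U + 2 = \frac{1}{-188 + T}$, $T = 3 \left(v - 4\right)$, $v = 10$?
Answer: $\frac{5882413}{170} \approx 34602.0$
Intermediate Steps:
$T = 18$ ($T = 3 \left(10 - 4\right) = 3 \cdot 6 = 18$)
$U = - \frac{341}{170}$ ($U = -2 + \frac{1}{-188 + 18} = -2 + \frac{1}{-170} = -2 - \frac{1}{170} = - \frac{341}{170} \approx -2.0059$)
$- 73 \left(-472 + U\right) = - 73 \left(-472 - \frac{341}{170}\right) = \left(-73\right) \left(- \frac{80581}{170}\right) = \frac{5882413}{170}$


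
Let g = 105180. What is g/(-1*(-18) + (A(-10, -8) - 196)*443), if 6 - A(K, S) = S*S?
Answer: -26295/28126 ≈ -0.93490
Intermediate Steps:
A(K, S) = 6 - S² (A(K, S) = 6 - S*S = 6 - S²)
g/(-1*(-18) + (A(-10, -8) - 196)*443) = 105180/(-1*(-18) + ((6 - 1*(-8)²) - 196)*443) = 105180/(18 + ((6 - 1*64) - 196)*443) = 105180/(18 + ((6 - 64) - 196)*443) = 105180/(18 + (-58 - 196)*443) = 105180/(18 - 254*443) = 105180/(18 - 112522) = 105180/(-112504) = 105180*(-1/112504) = -26295/28126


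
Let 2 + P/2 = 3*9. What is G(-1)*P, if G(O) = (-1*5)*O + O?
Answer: 200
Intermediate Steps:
G(O) = -4*O (G(O) = -5*O + O = -4*O)
P = 50 (P = -4 + 2*(3*9) = -4 + 2*27 = -4 + 54 = 50)
G(-1)*P = -4*(-1)*50 = 4*50 = 200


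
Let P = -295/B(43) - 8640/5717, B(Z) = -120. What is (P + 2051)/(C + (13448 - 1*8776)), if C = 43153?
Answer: 281543551/6561972600 ≈ 0.042905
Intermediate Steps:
P = 129943/137208 (P = -295/(-120) - 8640/5717 = -295*(-1/120) - 8640*1/5717 = 59/24 - 8640/5717 = 129943/137208 ≈ 0.94705)
(P + 2051)/(C + (13448 - 1*8776)) = (129943/137208 + 2051)/(43153 + (13448 - 1*8776)) = 281543551/(137208*(43153 + (13448 - 8776))) = 281543551/(137208*(43153 + 4672)) = (281543551/137208)/47825 = (281543551/137208)*(1/47825) = 281543551/6561972600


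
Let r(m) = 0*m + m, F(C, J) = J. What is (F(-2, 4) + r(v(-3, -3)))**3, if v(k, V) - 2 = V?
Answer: 27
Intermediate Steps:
v(k, V) = 2 + V
r(m) = m (r(m) = 0 + m = m)
(F(-2, 4) + r(v(-3, -3)))**3 = (4 + (2 - 3))**3 = (4 - 1)**3 = 3**3 = 27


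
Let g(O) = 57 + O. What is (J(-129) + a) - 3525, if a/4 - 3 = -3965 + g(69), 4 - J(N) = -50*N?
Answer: -25315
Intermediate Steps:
J(N) = 4 + 50*N (J(N) = 4 - (-50)*N = 4 + 50*N)
a = -15344 (a = 12 + 4*(-3965 + (57 + 69)) = 12 + 4*(-3965 + 126) = 12 + 4*(-3839) = 12 - 15356 = -15344)
(J(-129) + a) - 3525 = ((4 + 50*(-129)) - 15344) - 3525 = ((4 - 6450) - 15344) - 3525 = (-6446 - 15344) - 3525 = -21790 - 3525 = -25315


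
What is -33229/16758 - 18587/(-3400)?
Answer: 14178739/4069800 ≈ 3.4839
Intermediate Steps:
-33229/16758 - 18587/(-3400) = -33229*1/16758 - 18587*(-1/3400) = -4747/2394 + 18587/3400 = 14178739/4069800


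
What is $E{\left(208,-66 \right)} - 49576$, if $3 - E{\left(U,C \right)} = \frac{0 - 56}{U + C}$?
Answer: $- \frac{3519655}{71} \approx -49573.0$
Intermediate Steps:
$E{\left(U,C \right)} = 3 + \frac{56}{C + U}$ ($E{\left(U,C \right)} = 3 - \frac{0 - 56}{U + C} = 3 - - \frac{56}{C + U} = 3 + \frac{56}{C + U}$)
$E{\left(208,-66 \right)} - 49576 = \frac{56 + 3 \left(-66\right) + 3 \cdot 208}{-66 + 208} - 49576 = \frac{56 - 198 + 624}{142} - 49576 = \frac{1}{142} \cdot 482 - 49576 = \frac{241}{71} - 49576 = - \frac{3519655}{71}$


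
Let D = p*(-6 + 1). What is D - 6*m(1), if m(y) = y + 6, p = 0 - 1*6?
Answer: -12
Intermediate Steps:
p = -6 (p = 0 - 6 = -6)
m(y) = 6 + y
D = 30 (D = -6*(-6 + 1) = -6*(-5) = 30)
D - 6*m(1) = 30 - 6*(6 + 1) = 30 - 6*7 = 30 - 42 = -12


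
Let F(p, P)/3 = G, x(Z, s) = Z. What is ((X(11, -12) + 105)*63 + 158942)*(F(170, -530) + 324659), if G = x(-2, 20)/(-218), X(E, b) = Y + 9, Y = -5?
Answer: 5867621367706/109 ≈ 5.3831e+10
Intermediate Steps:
X(E, b) = 4 (X(E, b) = -5 + 9 = 4)
G = 1/109 (G = -2/(-218) = -2*(-1/218) = 1/109 ≈ 0.0091743)
F(p, P) = 3/109 (F(p, P) = 3*(1/109) = 3/109)
((X(11, -12) + 105)*63 + 158942)*(F(170, -530) + 324659) = ((4 + 105)*63 + 158942)*(3/109 + 324659) = (109*63 + 158942)*(35387834/109) = (6867 + 158942)*(35387834/109) = 165809*(35387834/109) = 5867621367706/109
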